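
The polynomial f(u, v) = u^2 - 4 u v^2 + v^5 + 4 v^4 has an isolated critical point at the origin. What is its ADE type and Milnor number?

The Hessian of f at 0 is [[2, 0], [0, 0]] with rank 1, so corank 1. A Groebner basis of the Jacobian ideal J(f) in C{u,v} is {u^2, -u/2 + v^2}; counting standard monomials gives mu = 4. Corank 1: A-series; mu = 4 gives A_4.

Type A_{4}, Milnor number mu = 4.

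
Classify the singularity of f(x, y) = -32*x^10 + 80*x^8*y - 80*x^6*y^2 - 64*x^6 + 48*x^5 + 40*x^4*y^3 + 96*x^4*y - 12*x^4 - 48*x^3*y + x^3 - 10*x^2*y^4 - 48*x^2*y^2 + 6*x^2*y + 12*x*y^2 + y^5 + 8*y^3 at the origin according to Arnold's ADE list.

The Hessian of f at 0 is [[0, 0], [0, 0]] with rank 0, so corank 2. A Groebner basis of the Jacobian ideal J(f) in C{x,y} is {x^2/512 + x*y^3 - x*y^2/16 + x*y/128 - y^3/8 + y^2/128, y^4, x^3 - 3*x^2/8 - 3*x*y/2 + 8*y^3 - 3*y^2/2, x^2*y + x^2/16 + 2*x*y^2 + x*y/4 + y^2/4}; counting standard monomials gives mu = 8. Corank 2; j^3 = (x + 2*y)^3 is a perfect cube, so E-series; the 5-jet and mu = 8 give E_8.

E_{8}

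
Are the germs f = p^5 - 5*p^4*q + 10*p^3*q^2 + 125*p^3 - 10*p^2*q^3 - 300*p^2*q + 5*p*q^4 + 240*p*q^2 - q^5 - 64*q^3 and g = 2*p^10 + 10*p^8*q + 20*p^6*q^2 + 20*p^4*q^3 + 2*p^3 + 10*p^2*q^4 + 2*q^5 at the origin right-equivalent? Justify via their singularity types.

The Hessian of f at 0 has rank 0. Corank 2; j^3 = (5*p - 4*q)^3 is a perfect cube, so E-series; the 5-jet and mu = 8 give E_8. The Hessian of g at 0 has rank 0. Corank 2; j^3 = 2*p^3 is a perfect cube, so E-series; the 5-jet and mu = 8 give E_8. Both have type E_8, hence right-equivalent.

Yes.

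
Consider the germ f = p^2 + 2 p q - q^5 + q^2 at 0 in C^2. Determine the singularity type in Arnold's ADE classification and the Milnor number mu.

Type A_{4}, Milnor number mu = 4.

The Hessian of f at 0 has rank 1. Corank 1: A-series; mu = 4 gives A_4.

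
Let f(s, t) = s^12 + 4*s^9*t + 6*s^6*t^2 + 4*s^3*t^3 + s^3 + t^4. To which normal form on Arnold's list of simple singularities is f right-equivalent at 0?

The Hessian of f at 0 has rank 0. Corank 2; j^3 = s^3 is a perfect cube, so E-series; the 4-jet and mu = 6 give E_6.

E6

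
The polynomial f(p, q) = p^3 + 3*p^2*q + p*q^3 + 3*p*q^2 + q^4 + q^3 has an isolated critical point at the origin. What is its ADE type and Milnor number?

The Hessian of f at 0 is [[0, 0], [0, 0]] with rank 0, so corank 2. A Groebner basis of the Jacobian ideal J(f) in C{p,q} is {p^3 + 3*p^2*q + 6*p^2 + 12*p*q + 6*q^2, -3*p^2 + p*q^2 - 6*p*q - 3*q^2, 3*p^2 + 6*p*q + q^3 + 3*q^2}; counting standard monomials gives mu = 7. Corank 2; j^3 = (p + q)^3 is a perfect cube, so E-series; the 4-jet and mu = 7 give E_7.

Type E_7, Milnor number mu = 7.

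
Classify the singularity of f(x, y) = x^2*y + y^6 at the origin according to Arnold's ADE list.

D_7

The Hessian of f at 0 is [[0, 0], [0, 0]] with rank 0, so corank 2. A Groebner basis of the Jacobian ideal J(f) in C{x,y} is {x^2/6 + y^5, x^3, x*y}; counting standard monomials gives mu = 7. Corank 2; j^3 = x^2*y has shape L^2 M (L != M), so D-series; mu = 7 gives D_7.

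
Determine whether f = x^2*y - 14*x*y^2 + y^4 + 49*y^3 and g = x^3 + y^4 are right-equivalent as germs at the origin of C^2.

The Hessian of f at 0 has rank 0. Corank 2; j^3 = y*(x - 7*y)^2 has shape L^2 M (L != M), so D-series; mu = 5 gives D_5. The Hessian of g at 0 has rank 0. Corank 2; j^3 = x^3 is a perfect cube, so E-series; the 4-jet and mu = 6 give E_6. f is D_5 but g is E_6, hence not right-equivalent.

No.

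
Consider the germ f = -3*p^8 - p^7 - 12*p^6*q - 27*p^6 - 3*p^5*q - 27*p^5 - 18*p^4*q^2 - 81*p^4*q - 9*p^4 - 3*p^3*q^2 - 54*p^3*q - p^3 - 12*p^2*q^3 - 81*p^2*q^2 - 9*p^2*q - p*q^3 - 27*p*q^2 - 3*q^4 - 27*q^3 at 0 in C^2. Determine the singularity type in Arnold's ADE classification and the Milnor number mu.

Type E_7, Milnor number mu = 7.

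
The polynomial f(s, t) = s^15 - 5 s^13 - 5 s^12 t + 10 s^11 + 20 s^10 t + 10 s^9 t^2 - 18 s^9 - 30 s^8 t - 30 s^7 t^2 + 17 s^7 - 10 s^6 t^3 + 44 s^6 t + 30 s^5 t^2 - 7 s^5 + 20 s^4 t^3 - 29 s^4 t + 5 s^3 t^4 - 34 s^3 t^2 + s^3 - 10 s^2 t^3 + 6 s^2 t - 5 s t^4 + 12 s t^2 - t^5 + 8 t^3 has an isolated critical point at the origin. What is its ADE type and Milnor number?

The Hessian of f at 0 has rank 0. Corank 2; j^3 = (s + 2*t)^3 is a perfect cube, so E-series; the 5-jet and mu = 8 give E_8.

Type E_{8}, Milnor number mu = 8.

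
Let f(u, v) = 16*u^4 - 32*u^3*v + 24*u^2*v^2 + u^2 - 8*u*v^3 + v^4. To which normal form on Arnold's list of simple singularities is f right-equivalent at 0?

A_3

The Hessian of f at 0 is [[2, 0], [0, 0]] with rank 1, so corank 1. A Groebner basis of the Jacobian ideal J(f) in C{u,v} is {v^3, u}; counting standard monomials gives mu = 3. Corank 1: A-series; mu = 3 gives A_3.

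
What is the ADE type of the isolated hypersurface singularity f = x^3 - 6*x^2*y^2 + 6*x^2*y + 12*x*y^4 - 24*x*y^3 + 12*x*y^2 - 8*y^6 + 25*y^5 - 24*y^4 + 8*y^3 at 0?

E_8

The Hessian of f at 0 has rank 0. Corank 2; j^3 = (x + 2*y)^3 is a perfect cube, so E-series; the 5-jet and mu = 8 give E_8.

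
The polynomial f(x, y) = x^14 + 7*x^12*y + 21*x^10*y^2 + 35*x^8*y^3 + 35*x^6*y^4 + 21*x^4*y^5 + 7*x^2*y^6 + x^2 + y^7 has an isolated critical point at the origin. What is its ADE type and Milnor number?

The Hessian of f at 0 is [[2, 0], [0, 0]] with rank 1, so corank 1. A Groebner basis of the Jacobian ideal J(f) in C{x,y} is {y^6, x}; counting standard monomials gives mu = 6. Corank 1: A-series; mu = 6 gives A_6.

Type A_6, Milnor number mu = 6.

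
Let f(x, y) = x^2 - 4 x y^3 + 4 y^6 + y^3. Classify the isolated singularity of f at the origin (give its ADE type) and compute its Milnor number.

Type A_2, Milnor number mu = 2.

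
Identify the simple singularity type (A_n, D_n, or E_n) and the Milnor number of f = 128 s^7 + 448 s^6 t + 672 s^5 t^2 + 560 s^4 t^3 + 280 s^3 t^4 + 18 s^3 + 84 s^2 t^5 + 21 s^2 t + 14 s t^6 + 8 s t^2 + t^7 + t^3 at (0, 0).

The Hessian of f at 0 has rank 0. Corank 2; j^3 = (2*s + t)*(3*s + t)^2 has shape L^2 M (L != M), so D-series; mu = 8 gives D_8.

Type D8, Milnor number mu = 8.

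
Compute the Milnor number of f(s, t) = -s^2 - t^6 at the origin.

5

The Hessian of f at 0 is [[-2, 0], [0, 0]] with rank 1, so corank 1. A Groebner basis of the Jacobian ideal J(f) in C{s,t} is {t^5, s}; counting standard monomials gives mu = 5. Corank 1: A-series; mu = 5 gives A_5.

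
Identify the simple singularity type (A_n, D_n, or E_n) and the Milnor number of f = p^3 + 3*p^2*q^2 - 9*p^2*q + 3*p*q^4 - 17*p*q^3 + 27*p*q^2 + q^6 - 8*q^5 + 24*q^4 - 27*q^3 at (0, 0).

The Hessian of f at 0 has rank 0. Corank 2; j^3 = (p - 3*q)^3 is a perfect cube, so E-series; the 4-jet and mu = 7 give E_7.

Type E_{7}, Milnor number mu = 7.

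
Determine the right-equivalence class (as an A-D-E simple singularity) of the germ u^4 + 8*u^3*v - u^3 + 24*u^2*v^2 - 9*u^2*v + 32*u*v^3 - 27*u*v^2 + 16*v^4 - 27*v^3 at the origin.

E_{6}

The Hessian of f at 0 is [[0, 0], [0, 0]] with rank 0, so corank 2. A Groebner basis of the Jacobian ideal J(f) in C{u,v} is {v^4, u*v^2 + 8*v^3/3, u^2 + 6*u*v + 9*v^2}; counting standard monomials gives mu = 6. Corank 2; j^3 = -(u + 3*v)^3 is a perfect cube, so E-series; the 4-jet and mu = 6 give E_6.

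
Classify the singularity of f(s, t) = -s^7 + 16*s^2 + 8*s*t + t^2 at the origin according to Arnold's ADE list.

The Hessian of f at 0 has rank 1. Corank 1: A-series; mu = 6 gives A_6.

A_6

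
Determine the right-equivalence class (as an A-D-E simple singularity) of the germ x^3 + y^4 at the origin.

E_6

The Hessian of f at 0 is [[0, 0], [0, 0]] with rank 0, so corank 2. A Groebner basis of the Jacobian ideal J(f) in C{x,y} is {y^3, x^2}; counting standard monomials gives mu = 6. Corank 2; j^3 = x^3 is a perfect cube, so E-series; the 4-jet and mu = 6 give E_6.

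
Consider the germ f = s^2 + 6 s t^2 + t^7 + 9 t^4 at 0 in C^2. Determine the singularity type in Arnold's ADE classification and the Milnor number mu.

The Hessian of f at 0 is [[2, 0], [0, 0]] with rank 1, so corank 1. A Groebner basis of the Jacobian ideal J(f) in C{s,t} is {s^3, s/3 + t^2}; counting standard monomials gives mu = 6. Corank 1: A-series; mu = 6 gives A_6.

Type A_6, Milnor number mu = 6.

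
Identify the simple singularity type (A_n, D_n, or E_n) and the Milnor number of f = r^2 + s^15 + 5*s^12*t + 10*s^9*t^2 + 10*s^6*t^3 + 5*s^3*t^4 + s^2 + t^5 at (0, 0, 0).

Type A_4, Milnor number mu = 4.

The Hessian of f at 0 has rank 2. Corank 1: A-series; mu = 4 gives A_4.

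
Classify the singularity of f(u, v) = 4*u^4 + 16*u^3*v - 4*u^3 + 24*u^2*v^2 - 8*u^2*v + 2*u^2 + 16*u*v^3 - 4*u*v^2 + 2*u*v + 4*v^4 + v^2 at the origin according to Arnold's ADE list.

A_1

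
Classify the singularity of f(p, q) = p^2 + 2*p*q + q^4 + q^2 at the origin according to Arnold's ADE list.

A3

The Hessian of f at 0 is [[2, 2], [2, 2]] with rank 1, so corank 1. A Groebner basis of the Jacobian ideal J(f) in C{p,q} is {q^3, p + q}; counting standard monomials gives mu = 3. Corank 1: A-series; mu = 3 gives A_3.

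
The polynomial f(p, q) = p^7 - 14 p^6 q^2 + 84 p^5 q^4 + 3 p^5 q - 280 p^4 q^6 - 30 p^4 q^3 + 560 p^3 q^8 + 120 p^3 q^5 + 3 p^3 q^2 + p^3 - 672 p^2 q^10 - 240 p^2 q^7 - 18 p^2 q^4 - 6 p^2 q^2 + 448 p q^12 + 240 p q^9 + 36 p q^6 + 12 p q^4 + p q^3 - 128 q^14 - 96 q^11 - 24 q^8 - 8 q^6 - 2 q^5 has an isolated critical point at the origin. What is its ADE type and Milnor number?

The Hessian of f at 0 is [[0, 0], [0, 0]] with rank 0, so corank 2. A Groebner basis of the Jacobian ideal J(f) in C{p,q} is {-p^2/4 + q^4 - q^3/12, p^3, p^2*q + p^2/12 + q^3/36, -p^2/2 + p*q^2 - q^3/6}; counting standard monomials gives mu = 7. Corank 2; j^3 = p^3 is a perfect cube, so E-series; the 4-jet and mu = 7 give E_7.

Type E_{7}, Milnor number mu = 7.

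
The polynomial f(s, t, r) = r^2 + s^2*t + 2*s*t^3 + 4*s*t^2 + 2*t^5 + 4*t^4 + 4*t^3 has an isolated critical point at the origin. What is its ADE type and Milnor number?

The Hessian of f at 0 has rank 1. Corank 2; j^3 = t*(s + 2*t)^2 has shape L^2 M (L != M), so D-series; mu = 6 gives D_6.

Type D_{6}, Milnor number mu = 6.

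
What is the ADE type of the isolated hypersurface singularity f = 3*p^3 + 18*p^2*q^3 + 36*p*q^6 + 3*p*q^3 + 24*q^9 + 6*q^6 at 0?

E_7

The Hessian of f at 0 is [[0, 0], [0, 0]] with rank 0, so corank 2. A Groebner basis of the Jacobian ideal J(f) in C{p,q} is {p^3, p*q^2, 3*p^2 + q^3}; counting standard monomials gives mu = 7. Corank 2; j^3 = 3*p^3 is a perfect cube, so E-series; the 4-jet and mu = 7 give E_7.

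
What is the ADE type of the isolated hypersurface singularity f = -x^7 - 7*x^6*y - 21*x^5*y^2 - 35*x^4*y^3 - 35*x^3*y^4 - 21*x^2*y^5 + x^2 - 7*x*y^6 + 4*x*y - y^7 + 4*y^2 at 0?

The Hessian of f at 0 has rank 1. Corank 1: A-series; mu = 6 gives A_6.

A6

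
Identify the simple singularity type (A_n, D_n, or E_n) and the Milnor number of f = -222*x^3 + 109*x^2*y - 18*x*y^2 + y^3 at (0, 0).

The Hessian of f at 0 is [[0, 0], [0, 0]] with rank 0, so corank 2. A Groebner basis of the Jacobian ideal J(f) in C{x,y} is {y^3, x^2 - 3*y^2/107, x*y - 18*y^2/107}; counting standard monomials gives mu = 4. Corank 2; j^3 = -(6*x - y)*(37*x^2 - 12*x*y + y^2) splits into three distinct lines over C (the quadratic factor has nonzero discriminant), so D_4.

Type D_4, Milnor number mu = 4.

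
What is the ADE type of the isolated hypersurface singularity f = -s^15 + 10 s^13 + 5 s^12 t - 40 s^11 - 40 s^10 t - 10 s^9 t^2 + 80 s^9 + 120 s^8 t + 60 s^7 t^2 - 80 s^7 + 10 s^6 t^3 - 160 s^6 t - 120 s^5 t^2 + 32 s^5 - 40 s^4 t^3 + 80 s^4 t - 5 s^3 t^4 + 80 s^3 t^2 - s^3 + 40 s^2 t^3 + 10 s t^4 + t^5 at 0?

The Hessian of f at 0 has rank 0. Corank 2; j^3 = -s^3 is a perfect cube, so E-series; the 5-jet and mu = 8 give E_8.

E_8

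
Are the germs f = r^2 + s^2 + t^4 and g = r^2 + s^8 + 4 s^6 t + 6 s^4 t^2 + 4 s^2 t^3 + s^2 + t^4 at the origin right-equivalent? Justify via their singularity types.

Yes.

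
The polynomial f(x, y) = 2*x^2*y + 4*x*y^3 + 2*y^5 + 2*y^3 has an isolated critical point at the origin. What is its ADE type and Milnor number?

Type D4, Milnor number mu = 4.

The Hessian of f at 0 is [[0, 0], [0, 0]] with rank 0, so corank 2. A Groebner basis of the Jacobian ideal J(f) in C{x,y} is {y^3, x^2 + 3*y^2, x*y}; counting standard monomials gives mu = 4. Corank 2; j^3 = 2*y*(x^2 + y^2) splits into three distinct lines over C (the quadratic factor has nonzero discriminant), so D_4.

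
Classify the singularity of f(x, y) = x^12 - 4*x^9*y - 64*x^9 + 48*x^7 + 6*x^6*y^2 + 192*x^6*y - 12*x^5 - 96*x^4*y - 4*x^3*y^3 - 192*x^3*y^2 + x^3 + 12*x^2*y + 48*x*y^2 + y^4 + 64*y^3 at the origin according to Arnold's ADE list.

E6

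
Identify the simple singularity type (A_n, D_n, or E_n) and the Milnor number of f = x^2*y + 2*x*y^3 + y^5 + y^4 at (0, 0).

The Hessian of f at 0 is [[0, 0], [0, 0]] with rank 0, so corank 2. A Groebner basis of the Jacobian ideal J(f) in C{x,y} is {x*y^2, x*y + y^3, x^2 - 4*x*y}; counting standard monomials gives mu = 5. Corank 2; j^3 = x^2*y has shape L^2 M (L != M), so D-series; mu = 5 gives D_5.

Type D_{5}, Milnor number mu = 5.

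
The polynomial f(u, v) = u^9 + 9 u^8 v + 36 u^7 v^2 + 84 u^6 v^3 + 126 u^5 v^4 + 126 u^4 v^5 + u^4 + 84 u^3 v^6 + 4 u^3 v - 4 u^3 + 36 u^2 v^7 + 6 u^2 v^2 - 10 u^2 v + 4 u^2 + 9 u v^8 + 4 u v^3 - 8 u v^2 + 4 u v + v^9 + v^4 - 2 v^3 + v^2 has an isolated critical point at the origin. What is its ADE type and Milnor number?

Type A_{8}, Milnor number mu = 8.

The Hessian of f at 0 is [[8, 4], [4, 2]] with rank 1, so corank 1. A Groebner basis of the Jacobian ideal J(f) in C{u,v} is {-672*u*v^2 + 2304*u*v - 1792*u + v^5 + 10*v^4 - 512*v^3 + 1376*v^2 - 896*v, u*v^3 - 10*u*v^2 + 24*u*v - 16*u + 7*v^4/8 - 7*v^3 + 14*v^2 - 8*v, u^2 + 2*u*v - 2*u + v^2 - v}; counting standard monomials gives mu = 8. Corank 1: A-series; mu = 8 gives A_8.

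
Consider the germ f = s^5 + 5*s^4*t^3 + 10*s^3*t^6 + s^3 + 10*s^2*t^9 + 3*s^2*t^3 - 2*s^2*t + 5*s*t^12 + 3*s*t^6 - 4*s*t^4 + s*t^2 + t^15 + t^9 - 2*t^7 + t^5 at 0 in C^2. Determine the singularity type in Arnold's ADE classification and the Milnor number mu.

The Hessian of f at 0 has rank 0. Corank 2; j^3 = s*(s - t)^2 has shape L^2 M (L != M), so D-series; mu = 6 gives D_6.

Type D_{6}, Milnor number mu = 6.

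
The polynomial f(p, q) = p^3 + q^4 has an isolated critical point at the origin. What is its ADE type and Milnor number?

Type E_6, Milnor number mu = 6.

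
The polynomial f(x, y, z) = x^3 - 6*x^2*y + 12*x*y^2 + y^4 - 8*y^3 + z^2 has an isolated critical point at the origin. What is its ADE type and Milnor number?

Type E_6, Milnor number mu = 6.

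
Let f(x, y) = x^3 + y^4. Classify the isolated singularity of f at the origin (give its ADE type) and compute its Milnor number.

Type E6, Milnor number mu = 6.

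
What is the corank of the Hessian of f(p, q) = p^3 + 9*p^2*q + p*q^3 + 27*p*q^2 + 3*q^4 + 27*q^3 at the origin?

2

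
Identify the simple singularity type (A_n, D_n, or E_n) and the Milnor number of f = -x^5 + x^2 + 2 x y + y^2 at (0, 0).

Type A_4, Milnor number mu = 4.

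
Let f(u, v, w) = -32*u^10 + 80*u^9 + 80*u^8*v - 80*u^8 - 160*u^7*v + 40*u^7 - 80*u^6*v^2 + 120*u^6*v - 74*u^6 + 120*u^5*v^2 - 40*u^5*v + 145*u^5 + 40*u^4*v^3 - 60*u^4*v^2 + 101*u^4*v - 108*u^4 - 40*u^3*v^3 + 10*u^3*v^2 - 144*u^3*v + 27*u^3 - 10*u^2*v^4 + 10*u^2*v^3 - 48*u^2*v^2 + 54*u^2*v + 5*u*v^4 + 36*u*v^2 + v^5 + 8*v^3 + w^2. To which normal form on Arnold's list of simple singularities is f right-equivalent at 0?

E8

The Hessian of f at 0 has rank 1. Corank 2; j^3 = (3*u + 2*v)^3 is a perfect cube, so E-series; the 5-jet and mu = 8 give E_8.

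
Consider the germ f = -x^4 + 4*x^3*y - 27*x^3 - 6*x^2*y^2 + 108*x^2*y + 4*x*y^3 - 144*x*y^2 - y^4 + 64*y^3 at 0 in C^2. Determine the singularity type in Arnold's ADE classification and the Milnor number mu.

Type E_{6}, Milnor number mu = 6.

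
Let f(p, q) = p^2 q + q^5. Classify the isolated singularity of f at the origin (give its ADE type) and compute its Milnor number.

The Hessian of f at 0 is [[0, 0], [0, 0]] with rank 0, so corank 2. A Groebner basis of the Jacobian ideal J(f) in C{p,q} is {p^2/5 + q^4, p^3, p*q}; counting standard monomials gives mu = 6. Corank 2; j^3 = p^2*q has shape L^2 M (L != M), so D-series; mu = 6 gives D_6.

Type D_{6}, Milnor number mu = 6.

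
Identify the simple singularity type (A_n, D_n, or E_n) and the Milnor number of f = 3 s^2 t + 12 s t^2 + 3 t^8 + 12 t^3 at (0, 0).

The Hessian of f at 0 has rank 0. Corank 2; j^3 = 3*t*(s + 2*t)^2 has shape L^2 M (L != M), so D-series; mu = 9 gives D_9.

Type D9, Milnor number mu = 9.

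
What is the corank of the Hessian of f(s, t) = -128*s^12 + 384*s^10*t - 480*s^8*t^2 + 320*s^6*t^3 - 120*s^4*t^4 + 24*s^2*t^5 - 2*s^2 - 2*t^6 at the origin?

1

Hessian at 0 has rank 1.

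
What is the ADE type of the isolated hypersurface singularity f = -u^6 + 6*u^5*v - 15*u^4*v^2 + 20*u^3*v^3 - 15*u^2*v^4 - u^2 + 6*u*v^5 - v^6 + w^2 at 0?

A_{5}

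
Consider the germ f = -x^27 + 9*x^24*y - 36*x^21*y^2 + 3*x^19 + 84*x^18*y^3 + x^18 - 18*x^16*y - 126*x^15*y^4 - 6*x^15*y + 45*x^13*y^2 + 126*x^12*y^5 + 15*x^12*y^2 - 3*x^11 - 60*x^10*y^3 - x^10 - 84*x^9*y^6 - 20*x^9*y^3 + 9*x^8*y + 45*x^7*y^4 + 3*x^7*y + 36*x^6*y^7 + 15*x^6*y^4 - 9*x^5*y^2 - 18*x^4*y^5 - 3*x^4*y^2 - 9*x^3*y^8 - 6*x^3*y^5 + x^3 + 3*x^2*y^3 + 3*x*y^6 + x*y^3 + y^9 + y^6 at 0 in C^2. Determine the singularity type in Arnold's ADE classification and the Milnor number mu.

The Hessian of f at 0 has rank 0. Corank 2; j^3 = x^3 is a perfect cube, so E-series; the 4-jet and mu = 7 give E_7.

Type E7, Milnor number mu = 7.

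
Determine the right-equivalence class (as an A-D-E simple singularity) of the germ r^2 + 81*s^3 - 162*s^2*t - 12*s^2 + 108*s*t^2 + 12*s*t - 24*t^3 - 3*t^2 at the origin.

The Hessian of f at 0 has rank 2. Corank 1: A-series; mu = 2 gives A_2.

A2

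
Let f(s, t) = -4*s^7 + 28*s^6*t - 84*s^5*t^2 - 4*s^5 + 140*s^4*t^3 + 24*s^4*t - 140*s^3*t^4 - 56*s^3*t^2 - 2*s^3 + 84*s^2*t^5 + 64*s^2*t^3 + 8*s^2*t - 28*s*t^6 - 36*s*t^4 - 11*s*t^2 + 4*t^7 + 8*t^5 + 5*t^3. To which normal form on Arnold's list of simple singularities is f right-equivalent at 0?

D_{4}

The Hessian of f at 0 is [[0, 0], [0, 0]] with rank 0, so corank 2. A Groebner basis of the Jacobian ideal J(f) in C{s,t} is {t^3, s^2 + t^2/2, s*t - t^2/2}; counting standard monomials gives mu = 4. Corank 2; j^3 = -(s - t)*(2*s^2 - 6*s*t + 5*t^2) splits into three distinct lines over C (the quadratic factor has nonzero discriminant), so D_4.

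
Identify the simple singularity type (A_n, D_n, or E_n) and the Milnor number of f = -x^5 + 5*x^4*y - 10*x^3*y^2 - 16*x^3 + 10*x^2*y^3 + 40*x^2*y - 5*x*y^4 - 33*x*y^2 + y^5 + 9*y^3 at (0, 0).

The Hessian of f at 0 has rank 0. Corank 2; j^3 = -(x - y)*(4*x - 3*y)^2 has shape L^2 M (L != M), so D-series; mu = 6 gives D_6.

Type D_6, Milnor number mu = 6.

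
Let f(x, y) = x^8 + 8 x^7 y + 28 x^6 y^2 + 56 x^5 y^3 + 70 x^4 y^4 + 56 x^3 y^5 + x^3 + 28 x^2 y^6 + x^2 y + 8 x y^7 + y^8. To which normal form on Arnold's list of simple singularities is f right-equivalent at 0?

D_9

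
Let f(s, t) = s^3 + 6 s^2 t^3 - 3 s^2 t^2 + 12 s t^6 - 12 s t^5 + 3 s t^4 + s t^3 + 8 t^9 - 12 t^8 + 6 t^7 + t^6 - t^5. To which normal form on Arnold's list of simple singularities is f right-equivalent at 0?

The Hessian of f at 0 has rank 0. Corank 2; j^3 = s^3 is a perfect cube, so E-series; the 4-jet and mu = 7 give E_7.

E_7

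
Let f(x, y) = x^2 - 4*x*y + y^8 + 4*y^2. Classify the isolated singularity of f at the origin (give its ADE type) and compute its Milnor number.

The Hessian of f at 0 has rank 1. Corank 1: A-series; mu = 7 gives A_7.

Type A_{7}, Milnor number mu = 7.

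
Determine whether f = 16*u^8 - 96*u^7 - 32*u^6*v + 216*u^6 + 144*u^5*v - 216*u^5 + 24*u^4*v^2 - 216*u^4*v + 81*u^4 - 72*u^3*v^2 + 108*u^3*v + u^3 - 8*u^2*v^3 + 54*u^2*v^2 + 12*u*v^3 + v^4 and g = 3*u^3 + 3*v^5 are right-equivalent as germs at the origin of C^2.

No.

The Hessian of f at 0 has rank 0. Corank 2; j^3 = u^3 is a perfect cube, so E-series; the 4-jet and mu = 6 give E_6. The Hessian of g at 0 has rank 0. Corank 2; j^3 = 3*u^3 is a perfect cube, so E-series; the 5-jet and mu = 8 give E_8. f is E_6 but g is E_8, hence not right-equivalent.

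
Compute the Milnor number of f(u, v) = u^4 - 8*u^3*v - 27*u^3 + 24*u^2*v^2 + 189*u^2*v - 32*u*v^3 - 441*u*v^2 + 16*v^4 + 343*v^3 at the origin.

6

The Hessian of f at 0 is [[0, 0], [0, 0]] with rank 0, so corank 2. A Groebner basis of the Jacobian ideal J(f) in C{u,v} is {v^4, u*v^2 - 20*v^3/9, u^2 - 14*u*v/3 + 49*v^2/9}; counting standard monomials gives mu = 6. Corank 2; j^3 = -(3*u - 7*v)^3 is a perfect cube, so E-series; the 4-jet and mu = 6 give E_6.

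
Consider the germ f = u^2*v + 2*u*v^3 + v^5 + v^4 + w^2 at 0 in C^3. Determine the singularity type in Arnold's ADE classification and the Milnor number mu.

Type D_5, Milnor number mu = 5.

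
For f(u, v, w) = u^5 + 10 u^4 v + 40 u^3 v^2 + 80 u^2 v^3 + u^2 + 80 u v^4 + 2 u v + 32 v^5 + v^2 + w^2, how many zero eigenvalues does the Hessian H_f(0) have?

1

Hessian at 0 has rank 2.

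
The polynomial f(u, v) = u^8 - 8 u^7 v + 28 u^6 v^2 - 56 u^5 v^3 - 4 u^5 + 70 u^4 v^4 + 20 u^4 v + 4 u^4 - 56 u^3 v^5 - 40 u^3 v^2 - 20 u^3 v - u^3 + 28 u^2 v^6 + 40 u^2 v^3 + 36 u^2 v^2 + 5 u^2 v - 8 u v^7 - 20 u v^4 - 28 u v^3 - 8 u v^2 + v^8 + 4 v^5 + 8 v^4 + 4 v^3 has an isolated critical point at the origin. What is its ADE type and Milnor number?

Type D_{9}, Milnor number mu = 9.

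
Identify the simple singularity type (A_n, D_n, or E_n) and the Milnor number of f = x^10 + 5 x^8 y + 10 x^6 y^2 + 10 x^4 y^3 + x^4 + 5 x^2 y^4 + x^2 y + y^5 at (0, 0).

Type D6, Milnor number mu = 6.

The Hessian of f at 0 is [[0, 0], [0, 0]] with rank 0, so corank 2. A Groebner basis of the Jacobian ideal J(f) in C{x,y} is {x^2/5 + y^4, x^3, x*y}; counting standard monomials gives mu = 6. Corank 2; j^3 = x^2*y has shape L^2 M (L != M), so D-series; mu = 6 gives D_6.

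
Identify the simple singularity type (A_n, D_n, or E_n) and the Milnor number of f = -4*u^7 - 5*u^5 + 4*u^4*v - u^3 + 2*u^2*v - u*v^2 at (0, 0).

Type D6, Milnor number mu = 6.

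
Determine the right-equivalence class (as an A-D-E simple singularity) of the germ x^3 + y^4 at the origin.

E6

The Hessian of f at 0 has rank 0. Corank 2; j^3 = x^3 is a perfect cube, so E-series; the 4-jet and mu = 6 give E_6.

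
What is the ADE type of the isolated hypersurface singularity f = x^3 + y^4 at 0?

E_6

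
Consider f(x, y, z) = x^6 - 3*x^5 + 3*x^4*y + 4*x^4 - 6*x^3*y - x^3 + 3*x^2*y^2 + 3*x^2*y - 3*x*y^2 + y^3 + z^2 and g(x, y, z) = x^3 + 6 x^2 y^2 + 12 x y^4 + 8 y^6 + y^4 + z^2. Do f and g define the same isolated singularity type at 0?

Yes.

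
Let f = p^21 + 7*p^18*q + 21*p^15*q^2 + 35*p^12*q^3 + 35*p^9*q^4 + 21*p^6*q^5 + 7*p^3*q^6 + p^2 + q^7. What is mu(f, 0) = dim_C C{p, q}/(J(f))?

6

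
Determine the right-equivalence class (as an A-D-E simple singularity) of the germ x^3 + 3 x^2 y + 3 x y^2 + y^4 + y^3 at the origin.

E_6

The Hessian of f at 0 is [[0, 0], [0, 0]] with rank 0, so corank 2. A Groebner basis of the Jacobian ideal J(f) in C{x,y} is {y^3, x^2 + 2*x*y + y^2}; counting standard monomials gives mu = 6. Corank 2; j^3 = (x + y)^3 is a perfect cube, so E-series; the 4-jet and mu = 6 give E_6.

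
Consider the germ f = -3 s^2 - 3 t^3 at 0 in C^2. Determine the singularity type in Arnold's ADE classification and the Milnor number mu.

The Hessian of f at 0 has rank 1. Corank 1: A-series; mu = 2 gives A_2.

Type A_{2}, Milnor number mu = 2.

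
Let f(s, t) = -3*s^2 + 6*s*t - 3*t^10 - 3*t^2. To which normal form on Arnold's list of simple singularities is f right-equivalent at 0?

The Hessian of f at 0 has rank 1. Corank 1: A-series; mu = 9 gives A_9.

A_{9}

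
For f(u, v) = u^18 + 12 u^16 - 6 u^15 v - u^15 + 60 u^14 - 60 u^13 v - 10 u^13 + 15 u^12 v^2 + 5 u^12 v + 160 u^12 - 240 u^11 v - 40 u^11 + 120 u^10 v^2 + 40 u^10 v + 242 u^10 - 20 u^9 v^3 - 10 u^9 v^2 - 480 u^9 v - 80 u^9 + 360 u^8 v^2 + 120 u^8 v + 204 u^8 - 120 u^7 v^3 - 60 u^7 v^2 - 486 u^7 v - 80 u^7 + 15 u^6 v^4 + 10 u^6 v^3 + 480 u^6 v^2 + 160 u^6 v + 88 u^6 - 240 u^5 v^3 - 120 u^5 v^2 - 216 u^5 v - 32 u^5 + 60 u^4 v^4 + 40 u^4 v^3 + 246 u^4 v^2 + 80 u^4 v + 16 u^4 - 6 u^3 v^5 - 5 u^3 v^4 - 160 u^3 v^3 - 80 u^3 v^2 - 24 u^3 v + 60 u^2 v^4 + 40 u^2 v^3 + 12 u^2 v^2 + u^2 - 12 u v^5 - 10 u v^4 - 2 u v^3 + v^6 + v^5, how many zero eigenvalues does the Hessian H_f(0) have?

The Hessian at 0 is [[2, 0], [0, 0]] of rank 1; hence corank 1.

1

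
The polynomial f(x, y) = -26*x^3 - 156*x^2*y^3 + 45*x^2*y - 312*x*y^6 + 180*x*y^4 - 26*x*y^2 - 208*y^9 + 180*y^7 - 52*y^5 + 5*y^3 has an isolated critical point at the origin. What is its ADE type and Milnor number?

Type D_{4}, Milnor number mu = 4.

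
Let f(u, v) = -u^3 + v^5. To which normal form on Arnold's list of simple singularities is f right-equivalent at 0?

E8

The Hessian of f at 0 has rank 0. Corank 2; j^3 = -u^3 is a perfect cube, so E-series; the 5-jet and mu = 8 give E_8.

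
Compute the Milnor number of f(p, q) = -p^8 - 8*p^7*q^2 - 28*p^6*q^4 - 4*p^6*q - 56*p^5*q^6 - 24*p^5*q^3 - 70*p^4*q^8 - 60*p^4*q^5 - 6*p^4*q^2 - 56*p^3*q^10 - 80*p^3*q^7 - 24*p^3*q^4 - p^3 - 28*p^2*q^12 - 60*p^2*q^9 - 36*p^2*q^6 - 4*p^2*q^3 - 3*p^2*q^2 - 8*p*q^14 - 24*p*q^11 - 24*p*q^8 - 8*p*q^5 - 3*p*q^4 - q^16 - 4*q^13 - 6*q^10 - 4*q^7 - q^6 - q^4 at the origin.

6

The Hessian of f at 0 is [[0, 0], [0, 0]] with rank 0, so corank 2. A Groebner basis of the Jacobian ideal J(f) in C{p,q} is {p^3, p^2*q, p^2/2 + p*q^2, q^3}; counting standard monomials gives mu = 6. Corank 2; j^3 = -p^3 is a perfect cube, so E-series; the 4-jet and mu = 6 give E_6.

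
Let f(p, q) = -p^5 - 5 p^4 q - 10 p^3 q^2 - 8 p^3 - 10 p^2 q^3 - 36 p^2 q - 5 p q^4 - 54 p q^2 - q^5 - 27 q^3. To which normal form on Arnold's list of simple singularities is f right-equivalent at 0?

The Hessian of f at 0 has rank 0. Corank 2; j^3 = -(2*p + 3*q)^3 is a perfect cube, so E-series; the 5-jet and mu = 8 give E_8.

E_8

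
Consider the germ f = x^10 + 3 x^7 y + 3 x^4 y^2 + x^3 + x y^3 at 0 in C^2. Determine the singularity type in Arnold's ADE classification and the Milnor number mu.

The Hessian of f at 0 has rank 0. Corank 2; j^3 = x^3 is a perfect cube, so E-series; the 4-jet and mu = 7 give E_7.

Type E_7, Milnor number mu = 7.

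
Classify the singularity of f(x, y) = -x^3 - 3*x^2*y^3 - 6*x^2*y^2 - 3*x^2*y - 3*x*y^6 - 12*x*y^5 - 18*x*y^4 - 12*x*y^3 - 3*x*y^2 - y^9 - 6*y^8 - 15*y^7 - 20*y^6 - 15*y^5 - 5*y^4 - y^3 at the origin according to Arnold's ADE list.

E_{6}

The Hessian of f at 0 is [[0, 0], [0, 0]] with rank 0, so corank 2. A Groebner basis of the Jacobian ideal J(f) in C{x,y} is {x^3 + 3*x^2/4 + 3*x*y/2 + 3*y^2/4, x^2*y - x^2/2 - x*y - y^2/2, x^2/4 + x*y^2 + x*y/2 + y^2/4, y^3}; counting standard monomials gives mu = 6. Corank 2; j^3 = -(x + y)^3 is a perfect cube, so E-series; the 4-jet and mu = 6 give E_6.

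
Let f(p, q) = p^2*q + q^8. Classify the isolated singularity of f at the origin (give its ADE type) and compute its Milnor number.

The Hessian of f at 0 is [[0, 0], [0, 0]] with rank 0, so corank 2. A Groebner basis of the Jacobian ideal J(f) in C{p,q} is {p^2/8 + q^7, p^3, p*q}; counting standard monomials gives mu = 9. Corank 2; j^3 = p^2*q has shape L^2 M (L != M), so D-series; mu = 9 gives D_9.

Type D_9, Milnor number mu = 9.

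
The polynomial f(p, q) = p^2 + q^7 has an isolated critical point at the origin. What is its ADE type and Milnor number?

Type A6, Milnor number mu = 6.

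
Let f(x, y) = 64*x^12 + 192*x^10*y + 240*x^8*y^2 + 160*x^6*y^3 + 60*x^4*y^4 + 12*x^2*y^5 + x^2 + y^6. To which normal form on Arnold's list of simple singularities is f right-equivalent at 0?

A_5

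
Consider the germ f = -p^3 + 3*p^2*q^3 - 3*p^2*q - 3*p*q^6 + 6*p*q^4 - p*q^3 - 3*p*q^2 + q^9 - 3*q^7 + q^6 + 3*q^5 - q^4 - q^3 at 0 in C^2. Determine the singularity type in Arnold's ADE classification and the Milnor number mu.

Type E_7, Milnor number mu = 7.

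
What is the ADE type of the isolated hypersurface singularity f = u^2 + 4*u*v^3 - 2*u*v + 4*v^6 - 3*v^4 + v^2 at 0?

A3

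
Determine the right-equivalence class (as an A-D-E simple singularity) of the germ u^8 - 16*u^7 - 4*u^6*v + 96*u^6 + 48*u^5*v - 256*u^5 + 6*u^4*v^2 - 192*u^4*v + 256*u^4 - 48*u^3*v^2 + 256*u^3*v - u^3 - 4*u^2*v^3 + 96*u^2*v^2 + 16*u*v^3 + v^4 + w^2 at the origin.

The Hessian of f at 0 has rank 1. Corank 2; j^3 = -u^3 is a perfect cube, so E-series; the 4-jet and mu = 6 give E_6.

E_{6}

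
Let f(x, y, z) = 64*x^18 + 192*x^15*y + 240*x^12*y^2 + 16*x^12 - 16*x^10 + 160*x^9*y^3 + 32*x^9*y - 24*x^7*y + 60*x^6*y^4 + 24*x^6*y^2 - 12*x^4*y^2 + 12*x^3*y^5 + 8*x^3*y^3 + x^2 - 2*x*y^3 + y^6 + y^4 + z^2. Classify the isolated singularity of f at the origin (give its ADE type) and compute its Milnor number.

Type A3, Milnor number mu = 3.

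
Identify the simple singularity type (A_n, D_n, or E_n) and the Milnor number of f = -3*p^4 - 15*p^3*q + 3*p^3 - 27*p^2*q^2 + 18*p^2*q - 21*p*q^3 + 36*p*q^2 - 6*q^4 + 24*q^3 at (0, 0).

The Hessian of f at 0 has rank 0. Corank 2; j^3 = 3*(p + 2*q)^3 is a perfect cube, so E-series; the 4-jet and mu = 7 give E_7.

Type E7, Milnor number mu = 7.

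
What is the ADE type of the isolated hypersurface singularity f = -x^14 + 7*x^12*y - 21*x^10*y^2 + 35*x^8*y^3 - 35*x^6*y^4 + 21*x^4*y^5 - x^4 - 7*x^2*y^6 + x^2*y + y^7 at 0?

D_{8}

The Hessian of f at 0 has rank 0. Corank 2; j^3 = x^2*y has shape L^2 M (L != M), so D-series; mu = 8 gives D_8.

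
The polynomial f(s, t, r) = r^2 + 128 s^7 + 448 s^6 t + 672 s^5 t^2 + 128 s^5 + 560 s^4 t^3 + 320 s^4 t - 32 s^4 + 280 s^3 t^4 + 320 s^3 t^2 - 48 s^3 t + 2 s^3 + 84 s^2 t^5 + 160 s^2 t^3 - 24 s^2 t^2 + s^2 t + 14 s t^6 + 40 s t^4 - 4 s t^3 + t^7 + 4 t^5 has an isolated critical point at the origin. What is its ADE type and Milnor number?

The Hessian of f at 0 has rank 1. Corank 2; j^3 = s^2*(2*s + t) has shape L^2 M (L != M), so D-series; mu = 8 gives D_8.

Type D_8, Milnor number mu = 8.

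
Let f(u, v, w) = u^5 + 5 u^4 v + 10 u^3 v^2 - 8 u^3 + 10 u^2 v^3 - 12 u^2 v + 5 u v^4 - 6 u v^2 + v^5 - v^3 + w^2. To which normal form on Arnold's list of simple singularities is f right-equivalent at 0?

The Hessian of f at 0 has rank 1. Corank 2; j^3 = -(2*u + v)^3 is a perfect cube, so E-series; the 5-jet and mu = 8 give E_8.

E8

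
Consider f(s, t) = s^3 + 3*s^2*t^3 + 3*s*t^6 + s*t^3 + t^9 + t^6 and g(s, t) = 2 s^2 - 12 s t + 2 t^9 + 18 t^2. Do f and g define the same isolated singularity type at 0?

The Hessian of f at 0 is [[0, 0], [0, 0]] with rank 0, so corank 2. A Groebner basis of the Jacobian ideal J(f) in C{s,t} is {s^3, s*t^2, 3*s^2 + t^3}; counting standard monomials gives mu = 7. Corank 2; j^3 = s^3 is a perfect cube, so E-series; the 4-jet and mu = 7 give E_7. The Hessian of g at 0 is [[4, -12], [-12, 36]] with rank 1, so corank 1. A Groebner basis of the Jacobian ideal J(g) in C{s,t} is {t^8, s - 3*t}; counting standard monomials gives mu = 8. Corank 1: A-series; mu = 8 gives A_8. f is E_7 but g is A_8, hence not right-equivalent.

No.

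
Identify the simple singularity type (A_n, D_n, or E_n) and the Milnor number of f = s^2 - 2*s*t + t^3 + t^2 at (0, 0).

Type A_2, Milnor number mu = 2.

The Hessian of f at 0 has rank 1. Corank 1: A-series; mu = 2 gives A_2.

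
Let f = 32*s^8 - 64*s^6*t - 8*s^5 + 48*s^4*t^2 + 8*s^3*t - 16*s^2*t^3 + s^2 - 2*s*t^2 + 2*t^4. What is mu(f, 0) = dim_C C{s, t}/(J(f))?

3

The Hessian of f at 0 has rank 1. Corank 1: A-series; mu = 3 gives A_3.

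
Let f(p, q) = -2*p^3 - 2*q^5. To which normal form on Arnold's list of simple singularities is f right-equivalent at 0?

E_{8}

The Hessian of f at 0 has rank 0. Corank 2; j^3 = -2*p^3 is a perfect cube, so E-series; the 5-jet and mu = 8 give E_8.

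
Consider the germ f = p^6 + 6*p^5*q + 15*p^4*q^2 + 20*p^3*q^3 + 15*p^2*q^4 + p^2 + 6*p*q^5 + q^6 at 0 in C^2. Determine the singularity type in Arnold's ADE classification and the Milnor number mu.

Type A_{5}, Milnor number mu = 5.

The Hessian of f at 0 has rank 1. Corank 1: A-series; mu = 5 gives A_5.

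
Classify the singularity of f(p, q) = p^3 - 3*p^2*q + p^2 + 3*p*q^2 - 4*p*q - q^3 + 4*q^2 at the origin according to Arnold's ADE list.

A_{2}

The Hessian of f at 0 has rank 1. Corank 1: A-series; mu = 2 gives A_2.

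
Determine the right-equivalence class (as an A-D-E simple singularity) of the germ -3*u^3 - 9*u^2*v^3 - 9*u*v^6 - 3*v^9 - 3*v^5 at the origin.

The Hessian of f at 0 has rank 0. Corank 2; j^3 = -3*u^3 is a perfect cube, so E-series; the 5-jet and mu = 8 give E_8.

E_8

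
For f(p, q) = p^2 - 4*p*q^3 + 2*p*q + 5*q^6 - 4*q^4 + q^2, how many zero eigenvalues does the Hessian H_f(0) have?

1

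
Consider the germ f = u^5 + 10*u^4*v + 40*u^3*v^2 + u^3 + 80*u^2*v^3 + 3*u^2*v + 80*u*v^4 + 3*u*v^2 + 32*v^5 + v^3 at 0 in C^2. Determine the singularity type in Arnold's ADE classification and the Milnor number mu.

Type E_8, Milnor number mu = 8.

The Hessian of f at 0 is [[0, 0], [0, 0]] with rank 0, so corank 2. A Groebner basis of the Jacobian ideal J(f) in C{u,v} is {v^5, u*v^3 + 5*v^4/4, u^2 + 2*u*v + v^2}; counting standard monomials gives mu = 8. Corank 2; j^3 = (u + v)^3 is a perfect cube, so E-series; the 5-jet and mu = 8 give E_8.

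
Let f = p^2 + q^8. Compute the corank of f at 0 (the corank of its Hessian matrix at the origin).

1

The Hessian at 0 is [[2, 0], [0, 0]] of rank 1; hence corank 1.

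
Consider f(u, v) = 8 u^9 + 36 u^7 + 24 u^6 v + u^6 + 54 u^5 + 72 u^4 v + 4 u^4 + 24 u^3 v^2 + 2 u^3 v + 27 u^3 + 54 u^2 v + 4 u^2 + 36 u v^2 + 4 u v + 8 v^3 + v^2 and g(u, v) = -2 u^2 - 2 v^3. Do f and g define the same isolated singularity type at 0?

Yes.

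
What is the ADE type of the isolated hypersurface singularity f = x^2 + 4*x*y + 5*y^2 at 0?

A1

The Hessian of f at 0 has rank 2. Corank 0: nondegenerate Morse point, so A_1.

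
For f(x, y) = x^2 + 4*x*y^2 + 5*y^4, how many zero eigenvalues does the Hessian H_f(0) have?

1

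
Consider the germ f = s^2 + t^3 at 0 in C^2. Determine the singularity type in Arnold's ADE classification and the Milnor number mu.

Type A_{2}, Milnor number mu = 2.

The Hessian of f at 0 has rank 1. Corank 1: A-series; mu = 2 gives A_2.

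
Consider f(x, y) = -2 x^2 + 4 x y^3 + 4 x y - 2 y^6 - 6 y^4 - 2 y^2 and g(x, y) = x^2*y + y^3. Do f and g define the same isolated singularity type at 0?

No.

The Hessian of f at 0 has rank 1. Corank 1: A-series; mu = 3 gives A_3. The Hessian of g at 0 has rank 0. Corank 2; j^3 = y*(x^2 + y^2) splits into three distinct lines over C (the quadratic factor has nonzero discriminant), so D_4. f is A_3 but g is D_4, hence not right-equivalent.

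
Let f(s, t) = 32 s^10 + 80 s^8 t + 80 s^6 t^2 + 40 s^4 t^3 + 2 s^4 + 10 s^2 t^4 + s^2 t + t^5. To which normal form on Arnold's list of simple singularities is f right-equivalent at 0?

The Hessian of f at 0 has rank 0. Corank 2; j^3 = s^2*t has shape L^2 M (L != M), so D-series; mu = 6 gives D_6.

D6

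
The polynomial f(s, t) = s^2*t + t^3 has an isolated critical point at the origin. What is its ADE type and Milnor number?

Type D4, Milnor number mu = 4.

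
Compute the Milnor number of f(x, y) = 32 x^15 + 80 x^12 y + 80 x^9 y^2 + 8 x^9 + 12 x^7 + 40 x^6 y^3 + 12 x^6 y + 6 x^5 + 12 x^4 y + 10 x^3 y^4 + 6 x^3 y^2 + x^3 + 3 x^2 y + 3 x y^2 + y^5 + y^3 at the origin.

8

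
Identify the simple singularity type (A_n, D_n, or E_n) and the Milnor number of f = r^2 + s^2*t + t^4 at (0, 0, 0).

Type D_5, Milnor number mu = 5.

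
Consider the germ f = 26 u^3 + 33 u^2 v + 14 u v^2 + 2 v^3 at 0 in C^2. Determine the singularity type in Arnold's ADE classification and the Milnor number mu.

The Hessian of f at 0 is [[0, 0], [0, 0]] with rank 0, so corank 2. A Groebner basis of the Jacobian ideal J(f) in C{u,v} is {v^3, u^2 - 2*v^2/3, u*v + v^2}; counting standard monomials gives mu = 4. Corank 2; j^3 = (2*u + v)*(13*u^2 + 10*u*v + 2*v^2) splits into three distinct lines over C (the quadratic factor has nonzero discriminant), so D_4.

Type D_4, Milnor number mu = 4.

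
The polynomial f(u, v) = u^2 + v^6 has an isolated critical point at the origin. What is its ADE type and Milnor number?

Type A_5, Milnor number mu = 5.

The Hessian of f at 0 has rank 1. Corank 1: A-series; mu = 5 gives A_5.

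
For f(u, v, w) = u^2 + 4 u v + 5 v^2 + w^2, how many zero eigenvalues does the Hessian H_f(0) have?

Hessian at 0 has rank 3.

0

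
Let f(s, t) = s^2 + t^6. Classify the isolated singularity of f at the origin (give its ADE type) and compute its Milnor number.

Type A_{5}, Milnor number mu = 5.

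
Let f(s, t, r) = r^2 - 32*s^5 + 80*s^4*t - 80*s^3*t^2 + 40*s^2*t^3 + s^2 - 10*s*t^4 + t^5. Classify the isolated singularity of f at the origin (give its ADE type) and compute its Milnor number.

Type A4, Milnor number mu = 4.

The Hessian of f at 0 has rank 2. Corank 1: A-series; mu = 4 gives A_4.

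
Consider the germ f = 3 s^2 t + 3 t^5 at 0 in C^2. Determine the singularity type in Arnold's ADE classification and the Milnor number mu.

Type D_6, Milnor number mu = 6.

The Hessian of f at 0 has rank 0. Corank 2; j^3 = 3*s^2*t has shape L^2 M (L != M), so D-series; mu = 6 gives D_6.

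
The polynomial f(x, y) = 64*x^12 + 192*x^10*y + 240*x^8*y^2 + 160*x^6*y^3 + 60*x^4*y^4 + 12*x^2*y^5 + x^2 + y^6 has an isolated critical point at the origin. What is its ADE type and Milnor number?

Type A5, Milnor number mu = 5.

The Hessian of f at 0 is [[2, 0], [0, 0]] with rank 1, so corank 1. A Groebner basis of the Jacobian ideal J(f) in C{x,y} is {y^5, x}; counting standard monomials gives mu = 5. Corank 1: A-series; mu = 5 gives A_5.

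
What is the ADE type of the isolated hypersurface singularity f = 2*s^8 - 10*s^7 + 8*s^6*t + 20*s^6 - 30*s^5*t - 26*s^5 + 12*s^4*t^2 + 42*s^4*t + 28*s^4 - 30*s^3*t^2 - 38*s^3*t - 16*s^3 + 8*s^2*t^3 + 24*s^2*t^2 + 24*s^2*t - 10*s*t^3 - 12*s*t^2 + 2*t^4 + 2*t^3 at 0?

E_7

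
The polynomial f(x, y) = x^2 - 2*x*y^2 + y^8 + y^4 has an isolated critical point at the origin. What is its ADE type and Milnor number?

The Hessian of f at 0 is [[2, 0], [0, 0]] with rank 1, so corank 1. A Groebner basis of the Jacobian ideal J(f) in C{x,y} is {x^4, x^3*y, -x + y^2}; counting standard monomials gives mu = 7. Corank 1: A-series; mu = 7 gives A_7.

Type A_7, Milnor number mu = 7.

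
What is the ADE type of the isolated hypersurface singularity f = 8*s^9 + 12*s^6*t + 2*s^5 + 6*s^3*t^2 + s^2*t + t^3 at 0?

D4

The Hessian of f at 0 has rank 0. Corank 2; j^3 = t*(s^2 + t^2) splits into three distinct lines over C (the quadratic factor has nonzero discriminant), so D_4.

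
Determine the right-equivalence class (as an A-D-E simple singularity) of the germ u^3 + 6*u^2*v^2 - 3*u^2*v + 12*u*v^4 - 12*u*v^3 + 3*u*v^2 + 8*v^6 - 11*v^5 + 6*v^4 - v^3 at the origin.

The Hessian of f at 0 is [[0, 0], [0, 0]] with rank 0, so corank 2. A Groebner basis of the Jacobian ideal J(f) in C{u,v} is {v^4, u^3 - 3*u^2*v - 3*u^2/4 + 3*u*v/2 + 2*v^3 - 3*v^2/4, u^2/4 + u*v^2 - u*v/2 - v^3 + v^2/4}; counting standard monomials gives mu = 8. Corank 2; j^3 = (u - v)^3 is a perfect cube, so E-series; the 5-jet and mu = 8 give E_8.

E_8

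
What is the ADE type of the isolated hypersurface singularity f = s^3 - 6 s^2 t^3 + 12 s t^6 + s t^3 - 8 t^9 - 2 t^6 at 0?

E_{7}

The Hessian of f at 0 has rank 0. Corank 2; j^3 = s^3 is a perfect cube, so E-series; the 4-jet and mu = 7 give E_7.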